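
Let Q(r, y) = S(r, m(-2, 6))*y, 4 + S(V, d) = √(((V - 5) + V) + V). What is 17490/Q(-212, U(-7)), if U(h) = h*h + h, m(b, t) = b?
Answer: -11660/4599 - 2915*I*√641/4599 ≈ -2.5353 - 16.047*I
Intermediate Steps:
S(V, d) = -4 + √(-5 + 3*V) (S(V, d) = -4 + √(((V - 5) + V) + V) = -4 + √(((-5 + V) + V) + V) = -4 + √((-5 + 2*V) + V) = -4 + √(-5 + 3*V))
U(h) = h + h² (U(h) = h² + h = h + h²)
Q(r, y) = y*(-4 + √(-5 + 3*r)) (Q(r, y) = (-4 + √(-5 + 3*r))*y = y*(-4 + √(-5 + 3*r)))
17490/Q(-212, U(-7)) = 17490/(((-7*(1 - 7))*(-4 + √(-5 + 3*(-212))))) = 17490/(((-7*(-6))*(-4 + √(-5 - 636)))) = 17490/((42*(-4 + √(-641)))) = 17490/((42*(-4 + I*√641))) = 17490/(-168 + 42*I*√641)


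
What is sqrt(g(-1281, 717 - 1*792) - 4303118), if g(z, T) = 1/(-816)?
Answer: I*sqrt(179078558739)/204 ≈ 2074.4*I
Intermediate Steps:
g(z, T) = -1/816
sqrt(g(-1281, 717 - 1*792) - 4303118) = sqrt(-1/816 - 4303118) = sqrt(-3511344289/816) = I*sqrt(179078558739)/204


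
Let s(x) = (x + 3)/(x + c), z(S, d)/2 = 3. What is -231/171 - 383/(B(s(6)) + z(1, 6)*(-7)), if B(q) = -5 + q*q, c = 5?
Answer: 2209889/319542 ≈ 6.9158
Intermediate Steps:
z(S, d) = 6 (z(S, d) = 2*3 = 6)
s(x) = (3 + x)/(5 + x) (s(x) = (x + 3)/(x + 5) = (3 + x)/(5 + x))
B(q) = -5 + q²
-231/171 - 383/(B(s(6)) + z(1, 6)*(-7)) = -231/171 - 383/((-5 + ((3 + 6)/(5 + 6))²) + 6*(-7)) = -231*1/171 - 383/((-5 + (9/11)²) - 42) = -77/57 - 383/((-5 + ((1/11)*9)²) - 42) = -77/57 - 383/((-5 + (9/11)²) - 42) = -77/57 - 383/((-5 + 81/121) - 42) = -77/57 - 383/(-524/121 - 42) = -77/57 - 383/(-5606/121) = -77/57 - 383*(-121/5606) = -77/57 + 46343/5606 = 2209889/319542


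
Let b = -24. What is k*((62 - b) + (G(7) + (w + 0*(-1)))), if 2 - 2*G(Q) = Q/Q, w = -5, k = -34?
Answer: -2771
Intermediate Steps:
G(Q) = ½ (G(Q) = 1 - Q/(2*Q) = 1 - ½*1 = 1 - ½ = ½)
k*((62 - b) + (G(7) + (w + 0*(-1)))) = -34*((62 - 1*(-24)) + (½ + (-5 + 0*(-1)))) = -34*((62 + 24) + (½ + (-5 + 0))) = -34*(86 + (½ - 5)) = -34*(86 - 9/2) = -34*163/2 = -2771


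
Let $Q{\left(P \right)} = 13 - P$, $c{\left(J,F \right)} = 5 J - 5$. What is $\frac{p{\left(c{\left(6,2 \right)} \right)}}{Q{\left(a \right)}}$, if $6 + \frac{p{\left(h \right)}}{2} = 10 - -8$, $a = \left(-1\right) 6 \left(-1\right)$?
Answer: $\frac{24}{7} \approx 3.4286$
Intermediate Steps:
$c{\left(J,F \right)} = -5 + 5 J$
$a = 6$ ($a = \left(-6\right) \left(-1\right) = 6$)
$p{\left(h \right)} = 24$ ($p{\left(h \right)} = -12 + 2 \left(10 - -8\right) = -12 + 2 \left(10 + 8\right) = -12 + 2 \cdot 18 = -12 + 36 = 24$)
$\frac{p{\left(c{\left(6,2 \right)} \right)}}{Q{\left(a \right)}} = \frac{24}{13 - 6} = \frac{24}{7}$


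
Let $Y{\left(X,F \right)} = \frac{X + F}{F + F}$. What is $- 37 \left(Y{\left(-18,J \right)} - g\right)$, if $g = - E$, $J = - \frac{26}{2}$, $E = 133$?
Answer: $- \frac{129093}{26} \approx -4965.1$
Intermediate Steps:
$J = -13$ ($J = \left(-26\right) \frac{1}{2} = -13$)
$Y{\left(X,F \right)} = \frac{F + X}{2 F}$
$g = -133$ ($g = \left(-1\right) 133 = -133$)
$- 37 \left(Y{\left(-18,J \right)} - g\right) = - 37 \left(\frac{-13 - 18}{2 \left(-13\right)} - -133\right) = - 37 \left(\frac{1}{2} \left(- \frac{1}{13}\right) \left(-31\right) + 133\right) = - 37 \left(\frac{31}{26} + 133\right) = \left(-37\right) \frac{3489}{26} = - \frac{129093}{26}$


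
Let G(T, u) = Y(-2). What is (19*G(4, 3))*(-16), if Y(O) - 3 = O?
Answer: -304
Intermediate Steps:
Y(O) = 3 + O
G(T, u) = 1 (G(T, u) = 3 - 2 = 1)
(19*G(4, 3))*(-16) = (19*1)*(-16) = 19*(-16) = -304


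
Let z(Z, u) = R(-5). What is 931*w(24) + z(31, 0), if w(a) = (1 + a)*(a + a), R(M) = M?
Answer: 1117195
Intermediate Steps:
w(a) = 2*a*(1 + a) (w(a) = (1 + a)*(2*a) = 2*a*(1 + a))
z(Z, u) = -5
931*w(24) + z(31, 0) = 931*(2*24*(1 + 24)) - 5 = 931*(2*24*25) - 5 = 931*1200 - 5 = 1117200 - 5 = 1117195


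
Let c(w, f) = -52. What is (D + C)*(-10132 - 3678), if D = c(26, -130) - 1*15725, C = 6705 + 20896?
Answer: -163289440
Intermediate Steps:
C = 27601
D = -15777 (D = -52 - 1*15725 = -52 - 15725 = -15777)
(D + C)*(-10132 - 3678) = (-15777 + 27601)*(-10132 - 3678) = 11824*(-13810) = -163289440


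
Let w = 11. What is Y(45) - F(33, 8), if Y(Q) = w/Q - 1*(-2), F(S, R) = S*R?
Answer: -11779/45 ≈ -261.76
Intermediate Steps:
F(S, R) = R*S
Y(Q) = 2 + 11/Q (Y(Q) = 11/Q - 1*(-2) = 11/Q + 2 = 2 + 11/Q)
Y(45) - F(33, 8) = (2 + 11/45) - 8*33 = (2 + 11*(1/45)) - 1*264 = (2 + 11/45) - 264 = 101/45 - 264 = -11779/45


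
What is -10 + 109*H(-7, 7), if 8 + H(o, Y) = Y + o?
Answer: -882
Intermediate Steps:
H(o, Y) = -8 + Y + o (H(o, Y) = -8 + (Y + o) = -8 + Y + o)
-10 + 109*H(-7, 7) = -10 + 109*(-8 + 7 - 7) = -10 + 109*(-8) = -10 - 872 = -882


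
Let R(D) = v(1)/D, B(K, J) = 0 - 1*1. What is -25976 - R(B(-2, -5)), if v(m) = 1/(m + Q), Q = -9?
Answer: -207809/8 ≈ -25976.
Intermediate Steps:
v(m) = 1/(-9 + m) (v(m) = 1/(m - 9) = 1/(-9 + m))
B(K, J) = -1 (B(K, J) = 0 - 1 = -1)
R(D) = -1/(8*D) (R(D) = 1/((-9 + 1)*D) = 1/((-8)*D) = -1/(8*D))
-25976 - R(B(-2, -5)) = -25976 - (-1)/(8*(-1)) = -25976 - (-1)*(-1)/8 = -25976 - 1*1/8 = -25976 - 1/8 = -207809/8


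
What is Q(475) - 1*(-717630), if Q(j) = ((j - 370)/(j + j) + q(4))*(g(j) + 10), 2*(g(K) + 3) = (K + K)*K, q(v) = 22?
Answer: 542114866/95 ≈ 5.7065e+6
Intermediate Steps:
g(K) = -3 + K² (g(K) = -3 + ((K + K)*K)/2 = -3 + ((2*K)*K)/2 = -3 + (2*K²)/2 = -3 + K²)
Q(j) = (7 + j²)*(22 + (-370 + j)/(2*j)) (Q(j) = ((j - 370)/(j + j) + 22)*((-3 + j²) + 10) = ((-370 + j)/((2*j)) + 22)*(7 + j²) = ((-370 + j)*(1/(2*j)) + 22)*(7 + j²) = ((-370 + j)/(2*j) + 22)*(7 + j²) = (22 + (-370 + j)/(2*j))*(7 + j²) = (7 + j²)*(22 + (-370 + j)/(2*j)))
Q(475) - 1*(-717630) = (315/2 - 1295/475 - 185*475 + (45/2)*475²) - 1*(-717630) = (315/2 - 1295*1/475 - 87875 + (45/2)*225625) + 717630 = (315/2 - 259/95 - 87875 + 10153125/2) + 717630 = 473940016/95 + 717630 = 542114866/95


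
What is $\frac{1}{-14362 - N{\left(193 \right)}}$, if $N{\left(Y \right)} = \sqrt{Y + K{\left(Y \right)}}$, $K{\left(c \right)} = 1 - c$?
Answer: $- \frac{1}{14363} \approx -6.9623 \cdot 10^{-5}$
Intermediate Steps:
$N{\left(Y \right)} = 1$ ($N{\left(Y \right)} = \sqrt{Y - \left(-1 + Y\right)} = \sqrt{1} = 1$)
$\frac{1}{-14362 - N{\left(193 \right)}} = \frac{1}{-14362 - 1} = \frac{1}{-14363} = - \frac{1}{14363}$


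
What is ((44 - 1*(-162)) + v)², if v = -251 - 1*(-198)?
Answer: 23409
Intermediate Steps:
v = -53 (v = -251 + 198 = -53)
((44 - 1*(-162)) + v)² = ((44 - 1*(-162)) - 53)² = ((44 + 162) - 53)² = (206 - 53)² = 153² = 23409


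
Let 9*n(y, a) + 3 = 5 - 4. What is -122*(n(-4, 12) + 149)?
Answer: -163358/9 ≈ -18151.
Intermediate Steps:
n(y, a) = -2/9 (n(y, a) = -1/3 + (5 - 4)/9 = -1/3 + (1/9)*1 = -1/3 + 1/9 = -2/9)
-122*(n(-4, 12) + 149) = -122*(-2/9 + 149) = -122*1339/9 = -163358/9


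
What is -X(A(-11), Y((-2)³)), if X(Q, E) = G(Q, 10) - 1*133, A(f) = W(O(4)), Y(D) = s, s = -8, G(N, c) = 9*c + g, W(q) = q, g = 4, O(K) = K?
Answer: 39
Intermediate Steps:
G(N, c) = 4 + 9*c (G(N, c) = 9*c + 4 = 4 + 9*c)
Y(D) = -8
A(f) = 4
X(Q, E) = -39 (X(Q, E) = (4 + 9*10) - 1*133 = (4 + 90) - 133 = 94 - 133 = -39)
-X(A(-11), Y((-2)³)) = -1*(-39) = 39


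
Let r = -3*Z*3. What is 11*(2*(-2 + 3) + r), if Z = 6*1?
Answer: -572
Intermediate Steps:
Z = 6
r = -54 (r = -3*6*3 = -18*3 = -54)
11*(2*(-2 + 3) + r) = 11*(2*(-2 + 3) - 54) = 11*(2*1 - 54) = 11*(2 - 54) = 11*(-52) = -572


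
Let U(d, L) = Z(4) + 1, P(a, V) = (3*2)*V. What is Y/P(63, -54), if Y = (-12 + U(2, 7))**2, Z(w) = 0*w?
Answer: -121/324 ≈ -0.37346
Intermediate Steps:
Z(w) = 0
P(a, V) = 6*V
U(d, L) = 1 (U(d, L) = 0 + 1 = 1)
Y = 121 (Y = (-12 + 1)**2 = (-11)**2 = 121)
Y/P(63, -54) = 121/((6*(-54))) = 121/(-324) = 121*(-1/324) = -121/324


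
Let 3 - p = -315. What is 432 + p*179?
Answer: 57354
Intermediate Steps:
p = 318 (p = 3 - 1*(-315) = 3 + 315 = 318)
432 + p*179 = 432 + 318*179 = 432 + 56922 = 57354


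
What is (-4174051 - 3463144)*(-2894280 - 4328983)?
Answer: 55165468067285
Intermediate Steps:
(-4174051 - 3463144)*(-2894280 - 4328983) = -7637195*(-7223263) = 55165468067285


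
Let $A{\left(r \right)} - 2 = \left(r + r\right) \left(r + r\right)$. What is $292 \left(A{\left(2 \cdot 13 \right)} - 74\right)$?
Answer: $768544$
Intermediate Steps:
$A{\left(r \right)} = 2 + 4 r^{2}$ ($A{\left(r \right)} = 2 + \left(r + r\right) \left(r + r\right) = 2 + 2 r 2 r = 2 + 4 r^{2}$)
$292 \left(A{\left(2 \cdot 13 \right)} - 74\right) = 292 \left(\left(2 + 4 \left(2 \cdot 13\right)^{2}\right) - 74\right) = 292 \left(\left(2 + 4 \cdot 26^{2}\right) - 74\right) = 292 \left(\left(2 + 4 \cdot 676\right) - 74\right) = 292 \left(\left(2 + 2704\right) - 74\right) = 292 \left(2706 - 74\right) = 292 \cdot 2632 = 768544$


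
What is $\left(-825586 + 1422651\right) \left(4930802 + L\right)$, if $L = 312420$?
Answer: $3130544343430$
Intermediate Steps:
$\left(-825586 + 1422651\right) \left(4930802 + L\right) = \left(-825586 + 1422651\right) \left(4930802 + 312420\right) = 597065 \cdot 5243222 = 3130544343430$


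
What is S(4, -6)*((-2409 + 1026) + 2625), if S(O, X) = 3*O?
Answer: 14904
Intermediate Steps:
S(4, -6)*((-2409 + 1026) + 2625) = (3*4)*((-2409 + 1026) + 2625) = 12*(-1383 + 2625) = 12*1242 = 14904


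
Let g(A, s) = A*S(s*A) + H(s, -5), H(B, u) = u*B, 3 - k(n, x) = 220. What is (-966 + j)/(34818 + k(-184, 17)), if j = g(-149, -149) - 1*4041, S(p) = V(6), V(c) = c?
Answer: -5156/34601 ≈ -0.14901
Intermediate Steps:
k(n, x) = -217 (k(n, x) = 3 - 1*220 = 3 - 220 = -217)
S(p) = 6
H(B, u) = B*u
g(A, s) = -5*s + 6*A (g(A, s) = A*6 + s*(-5) = 6*A - 5*s = -5*s + 6*A)
j = -4190 (j = (-5*(-149) + 6*(-149)) - 1*4041 = (745 - 894) - 4041 = -149 - 4041 = -4190)
(-966 + j)/(34818 + k(-184, 17)) = (-966 - 4190)/(34818 - 217) = -5156/34601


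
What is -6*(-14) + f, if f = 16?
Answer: 100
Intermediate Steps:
-6*(-14) + f = -6*(-14) + 16 = 84 + 16 = 100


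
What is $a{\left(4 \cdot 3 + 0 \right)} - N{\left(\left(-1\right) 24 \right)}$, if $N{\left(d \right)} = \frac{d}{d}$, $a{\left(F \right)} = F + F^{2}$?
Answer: $155$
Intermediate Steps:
$N{\left(d \right)} = 1$
$a{\left(4 \cdot 3 + 0 \right)} - N{\left(\left(-1\right) 24 \right)} = \left(4 \cdot 3 + 0\right) \left(1 + \left(4 \cdot 3 + 0\right)\right) - 1 = \left(12 + 0\right) \left(1 + \left(12 + 0\right)\right) - 1 = 12 \left(1 + 12\right) - 1 = 12 \cdot 13 - 1 = 156 - 1 = 155$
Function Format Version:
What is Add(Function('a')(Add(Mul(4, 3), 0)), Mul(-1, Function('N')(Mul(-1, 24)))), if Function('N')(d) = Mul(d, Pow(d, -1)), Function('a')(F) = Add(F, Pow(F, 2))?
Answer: 155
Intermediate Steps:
Function('N')(d) = 1
Add(Function('a')(Add(Mul(4, 3), 0)), Mul(-1, Function('N')(Mul(-1, 24)))) = Add(Mul(Add(Mul(4, 3), 0), Add(1, Add(Mul(4, 3), 0))), Mul(-1, 1)) = Add(Mul(Add(12, 0), Add(1, Add(12, 0))), -1) = Add(Mul(12, Add(1, 12)), -1) = Add(Mul(12, 13), -1) = Add(156, -1) = 155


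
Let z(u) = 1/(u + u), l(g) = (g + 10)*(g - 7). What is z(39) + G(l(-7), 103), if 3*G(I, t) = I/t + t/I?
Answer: -79343/84357 ≈ -0.94056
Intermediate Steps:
l(g) = (-7 + g)*(10 + g) (l(g) = (10 + g)*(-7 + g) = (-7 + g)*(10 + g))
G(I, t) = I/(3*t) + t/(3*I) (G(I, t) = (I/t + t/I)/3 = I/(3*t) + t/(3*I))
z(u) = 1/(2*u)
z(39) + G(l(-7), 103) = (½)/39 + ((⅓)*(-70 + (-7)² + 3*(-7))/103 + (⅓)*103/(-70 + (-7)² + 3*(-7))) = (½)*(1/39) + ((⅓)*(-70 + 49 - 21)*(1/103) + (⅓)*103/(-70 + 49 - 21)) = 1/78 + ((⅓)*(-42)*(1/103) + (⅓)*103/(-42)) = 1/78 + (-14/103 + (⅓)*103*(-1/42)) = 1/78 + (-14/103 - 103/126) = 1/78 - 12373/12978 = -79343/84357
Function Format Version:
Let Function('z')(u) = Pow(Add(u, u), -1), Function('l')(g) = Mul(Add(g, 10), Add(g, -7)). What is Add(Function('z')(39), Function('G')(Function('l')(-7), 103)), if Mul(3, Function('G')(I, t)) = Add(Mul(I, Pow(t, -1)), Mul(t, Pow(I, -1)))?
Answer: Rational(-79343, 84357) ≈ -0.94056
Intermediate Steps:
Function('l')(g) = Mul(Add(-7, g), Add(10, g)) (Function('l')(g) = Mul(Add(10, g), Add(-7, g)) = Mul(Add(-7, g), Add(10, g)))
Function('G')(I, t) = Add(Mul(Rational(1, 3), I, Pow(t, -1)), Mul(Rational(1, 3), t, Pow(I, -1))) (Function('G')(I, t) = Mul(Rational(1, 3), Add(Mul(I, Pow(t, -1)), Mul(t, Pow(I, -1)))) = Add(Mul(Rational(1, 3), I, Pow(t, -1)), Mul(Rational(1, 3), t, Pow(I, -1))))
Function('z')(u) = Mul(Rational(1, 2), Pow(u, -1)) (Function('z')(u) = Pow(Mul(2, u), -1) = Mul(Rational(1, 2), Pow(u, -1)))
Add(Function('z')(39), Function('G')(Function('l')(-7), 103)) = Add(Mul(Rational(1, 2), Pow(39, -1)), Add(Mul(Rational(1, 3), Add(-70, Pow(-7, 2), Mul(3, -7)), Pow(103, -1)), Mul(Rational(1, 3), 103, Pow(Add(-70, Pow(-7, 2), Mul(3, -7)), -1)))) = Add(Mul(Rational(1, 2), Rational(1, 39)), Add(Mul(Rational(1, 3), Add(-70, 49, -21), Rational(1, 103)), Mul(Rational(1, 3), 103, Pow(Add(-70, 49, -21), -1)))) = Add(Rational(1, 78), Add(Mul(Rational(1, 3), -42, Rational(1, 103)), Mul(Rational(1, 3), 103, Pow(-42, -1)))) = Add(Rational(1, 78), Add(Rational(-14, 103), Mul(Rational(1, 3), 103, Rational(-1, 42)))) = Add(Rational(1, 78), Add(Rational(-14, 103), Rational(-103, 126))) = Add(Rational(1, 78), Rational(-12373, 12978)) = Rational(-79343, 84357)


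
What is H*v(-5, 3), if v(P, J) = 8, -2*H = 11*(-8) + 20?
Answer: 272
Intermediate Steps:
H = 34 (H = -(11*(-8) + 20)/2 = -(-88 + 20)/2 = -1/2*(-68) = 34)
H*v(-5, 3) = 34*8 = 272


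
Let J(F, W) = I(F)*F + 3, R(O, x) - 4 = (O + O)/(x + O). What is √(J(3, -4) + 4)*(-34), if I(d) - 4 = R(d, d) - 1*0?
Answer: -34*√34 ≈ -198.25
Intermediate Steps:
R(O, x) = 4 + 2*O/(O + x) (R(O, x) = 4 + (O + O)/(x + O) = 4 + (2*O)/(O + x) = 4 + 2*O/(O + x))
I(d) = 9 (I(d) = 4 + (2*(2*d + 3*d)/(d + d) - 1*0) = 4 + (2*(5*d)/((2*d)) + 0) = 4 + (2*(1/(2*d))*(5*d) + 0) = 4 + (5 + 0) = 4 + 5 = 9)
J(F, W) = 3 + 9*F (J(F, W) = 9*F + 3 = 3 + 9*F)
√(J(3, -4) + 4)*(-34) = √((3 + 9*3) + 4)*(-34) = √((3 + 27) + 4)*(-34) = √(30 + 4)*(-34) = √34*(-34) = -34*√34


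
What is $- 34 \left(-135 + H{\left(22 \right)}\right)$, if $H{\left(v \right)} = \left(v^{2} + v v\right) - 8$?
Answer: $-28050$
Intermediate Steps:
$H{\left(v \right)} = -8 + 2 v^{2}$ ($H{\left(v \right)} = \left(v^{2} + v^{2}\right) - 8 = 2 v^{2} - 8 = -8 + 2 v^{2}$)
$- 34 \left(-135 + H{\left(22 \right)}\right) = - 34 \left(-135 - \left(8 - 2 \cdot 22^{2}\right)\right) = - 34 \left(-135 + \left(-8 + 2 \cdot 484\right)\right) = - 34 \left(-135 + \left(-8 + 968\right)\right) = - 34 \left(-135 + 960\right) = \left(-34\right) 825 = -28050$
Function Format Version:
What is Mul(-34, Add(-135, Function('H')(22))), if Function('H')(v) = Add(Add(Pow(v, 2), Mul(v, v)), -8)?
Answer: -28050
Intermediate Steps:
Function('H')(v) = Add(-8, Mul(2, Pow(v, 2))) (Function('H')(v) = Add(Add(Pow(v, 2), Pow(v, 2)), -8) = Add(Mul(2, Pow(v, 2)), -8) = Add(-8, Mul(2, Pow(v, 2))))
Mul(-34, Add(-135, Function('H')(22))) = Mul(-34, Add(-135, Add(-8, Mul(2, Pow(22, 2))))) = Mul(-34, Add(-135, Add(-8, Mul(2, 484)))) = Mul(-34, Add(-135, Add(-8, 968))) = Mul(-34, Add(-135, 960)) = Mul(-34, 825) = -28050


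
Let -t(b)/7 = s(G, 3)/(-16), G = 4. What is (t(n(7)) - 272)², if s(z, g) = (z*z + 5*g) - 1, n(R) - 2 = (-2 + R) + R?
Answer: 4289041/64 ≈ 67016.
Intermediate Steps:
n(R) = 2*R (n(R) = 2 + ((-2 + R) + R) = 2 + (-2 + 2*R) = 2*R)
s(z, g) = -1 + z² + 5*g (s(z, g) = (z² + 5*g) - 1 = -1 + z² + 5*g)
t(b) = 105/8 (t(b) = -7*(-1 + 4² + 5*3)/(-16) = -7*(-1 + 16 + 15)*(-1)/16 = -210*(-1)/16 = -7*(-15/8) = 105/8)
(t(n(7)) - 272)² = (105/8 - 272)² = (-2071/8)² = 4289041/64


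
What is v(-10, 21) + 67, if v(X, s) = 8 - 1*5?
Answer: 70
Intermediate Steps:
v(X, s) = 3 (v(X, s) = 8 - 5 = 3)
v(-10, 21) + 67 = 3 + 67 = 70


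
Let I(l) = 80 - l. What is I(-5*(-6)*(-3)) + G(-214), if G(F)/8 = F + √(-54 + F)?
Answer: -1542 + 16*I*√67 ≈ -1542.0 + 130.97*I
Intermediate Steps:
G(F) = 8*F + 8*√(-54 + F) (G(F) = 8*(F + √(-54 + F)) = 8*F + 8*√(-54 + F))
I(-5*(-6)*(-3)) + G(-214) = (80 - (-5*(-6))*(-3)) + (8*(-214) + 8*√(-54 - 214)) = (80 - 30*(-3)) + (-1712 + 8*√(-268)) = (80 - 1*(-90)) + (-1712 + 8*(2*I*√67)) = (80 + 90) + (-1712 + 16*I*√67) = 170 + (-1712 + 16*I*√67) = -1542 + 16*I*√67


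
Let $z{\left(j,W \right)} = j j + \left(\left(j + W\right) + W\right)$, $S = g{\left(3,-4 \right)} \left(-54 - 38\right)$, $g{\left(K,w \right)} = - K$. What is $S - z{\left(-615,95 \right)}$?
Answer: $-377524$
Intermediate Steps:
$S = 276$ ($S = \left(-1\right) 3 \left(-54 - 38\right) = \left(-3\right) \left(-92\right) = 276$)
$z{\left(j,W \right)} = j + j^{2} + 2 W$ ($z{\left(j,W \right)} = j^{2} + \left(\left(W + j\right) + W\right) = j^{2} + \left(j + 2 W\right) = j + j^{2} + 2 W$)
$S - z{\left(-615,95 \right)} = 276 - \left(-615 + \left(-615\right)^{2} + 2 \cdot 95\right) = 276 - \left(-615 + 378225 + 190\right) = 276 - 377800 = -377524$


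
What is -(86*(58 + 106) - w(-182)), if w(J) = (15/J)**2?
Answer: -467180671/33124 ≈ -14104.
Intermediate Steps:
w(J) = 225/J**2
-(86*(58 + 106) - w(-182)) = -(86*(58 + 106) - 225/(-182)**2) = -(86*164 - 225/33124) = -(14104 - 1*225/33124) = -(14104 - 225/33124) = -1*467180671/33124 = -467180671/33124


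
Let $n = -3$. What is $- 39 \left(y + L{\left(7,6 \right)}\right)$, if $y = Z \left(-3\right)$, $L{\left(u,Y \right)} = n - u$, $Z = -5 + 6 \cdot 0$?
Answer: $-195$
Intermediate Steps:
$Z = -5$ ($Z = -5 + 0 = -5$)
$L{\left(u,Y \right)} = -3 - u$
$y = 15$ ($y = \left(-5\right) \left(-3\right) = 15$)
$- 39 \left(y + L{\left(7,6 \right)}\right) = - 39 \left(15 - 10\right) = \left(-39\right) 5 = -195$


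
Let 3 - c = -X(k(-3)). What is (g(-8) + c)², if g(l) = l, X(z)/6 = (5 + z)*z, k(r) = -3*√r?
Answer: 3589 + 30060*I*√3 ≈ 3589.0 + 52065.0*I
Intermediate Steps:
X(z) = 6*z*(5 + z) (X(z) = 6*((5 + z)*z) = 6*(z*(5 + z)) = 6*z*(5 + z))
c = 3 - 18*I*√3*(5 - 3*I*√3) (c = 3 - (-1)*6*(-3*I*√3)*(5 - 3*I*√3) = 3 - (-1)*(-18*I*√3*(5 - 3*I*√3)) = 3 - 18*I*√3*(5 - 3*I*√3) ≈ -159.0 - 155.88*I)
(g(-8) + c)² = (-8 + (-159 - 90*I*√3))² = (-167 - 90*I*√3)²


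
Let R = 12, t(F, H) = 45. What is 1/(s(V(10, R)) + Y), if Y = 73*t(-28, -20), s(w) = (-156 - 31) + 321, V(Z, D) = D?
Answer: 1/3419 ≈ 0.00029248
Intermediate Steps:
s(w) = 134 (s(w) = -187 + 321 = 134)
Y = 3285 (Y = 73*45 = 3285)
1/(s(V(10, R)) + Y) = 1/(134 + 3285) = 1/3419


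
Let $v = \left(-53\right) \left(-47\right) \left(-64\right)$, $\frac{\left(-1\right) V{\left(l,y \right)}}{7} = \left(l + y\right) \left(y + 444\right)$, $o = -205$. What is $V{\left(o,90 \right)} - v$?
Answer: $589294$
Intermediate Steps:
$V{\left(l,y \right)} = - 7 \left(444 + y\right) \left(l + y\right)$ ($V{\left(l,y \right)} = - 7 \left(l + y\right) \left(y + 444\right) = - 7 \left(l + y\right) \left(444 + y\right) = - 7 \left(444 + y\right) \left(l + y\right)$)
$v = -159424$ ($v = 2491 \left(-64\right) = -159424$)
$V{\left(o,90 \right)} - v = \left(\left(-3108\right) \left(-205\right) - 279720 - 7 \cdot 90^{2} - \left(-1435\right) 90\right) - -159424 = \left(637140 - 279720 - 56700 + 129150\right) + 159424 = 429870 + 159424 = 589294$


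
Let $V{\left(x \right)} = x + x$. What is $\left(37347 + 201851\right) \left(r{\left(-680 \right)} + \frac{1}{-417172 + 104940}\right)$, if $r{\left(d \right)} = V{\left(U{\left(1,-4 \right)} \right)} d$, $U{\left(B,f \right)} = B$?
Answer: $- \frac{50785983676079}{156116} \approx -3.2531 \cdot 10^{8}$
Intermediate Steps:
$V{\left(x \right)} = 2 x$
$r{\left(d \right)} = 2 d$ ($r{\left(d \right)} = 2 \cdot 1 d = 2 d$)
$\left(37347 + 201851\right) \left(r{\left(-680 \right)} + \frac{1}{-417172 + 104940}\right) = \left(37347 + 201851\right) \left(2 \left(-680\right) + \frac{1}{-417172 + 104940}\right) = 239198 \left(-1360 + \frac{1}{-312232}\right) = 239198 \left(-1360 - \frac{1}{312232}\right) = 239198 \left(- \frac{424635521}{312232}\right) = - \frac{50785983676079}{156116}$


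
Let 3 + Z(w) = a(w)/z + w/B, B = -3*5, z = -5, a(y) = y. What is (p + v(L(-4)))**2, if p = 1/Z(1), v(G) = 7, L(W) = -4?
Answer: 107584/2401 ≈ 44.808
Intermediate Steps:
B = -15
Z(w) = -3 - 4*w/15 (Z(w) = -3 + (w/(-5) + w/(-15)) = -3 + (w*(-1/5) + w*(-1/15)) = -3 + (-w/5 - w/15) = -3 - 4*w/15)
p = -15/49 (p = 1/(-3 - 4/15*1) = 1/(-3 - 4/15) = 1/(-49/15) = -15/49 ≈ -0.30612)
(p + v(L(-4)))**2 = (-15/49 + 7)**2 = (328/49)**2 = 107584/2401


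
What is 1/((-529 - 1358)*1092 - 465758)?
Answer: -1/2526362 ≈ -3.9583e-7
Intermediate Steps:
1/((-529 - 1358)*1092 - 465758) = 1/(-1887*1092 - 465758) = 1/(-2060604 - 465758) = 1/(-2526362) = -1/2526362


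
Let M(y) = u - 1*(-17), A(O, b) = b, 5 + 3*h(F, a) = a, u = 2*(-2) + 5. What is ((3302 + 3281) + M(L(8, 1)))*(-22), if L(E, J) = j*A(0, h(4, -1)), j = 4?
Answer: -145222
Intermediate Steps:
u = 1 (u = -4 + 5 = 1)
h(F, a) = -5/3 + a/3
L(E, J) = -8 (L(E, J) = 4*(-5/3 + (1/3)*(-1)) = 4*(-5/3 - 1/3) = 4*(-2) = -8)
M(y) = 18 (M(y) = 1 - 1*(-17) = 1 + 17 = 18)
((3302 + 3281) + M(L(8, 1)))*(-22) = ((3302 + 3281) + 18)*(-22) = (6583 + 18)*(-22) = 6601*(-22) = -145222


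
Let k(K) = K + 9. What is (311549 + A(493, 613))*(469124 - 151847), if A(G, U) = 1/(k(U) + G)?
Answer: 110214775578672/1115 ≈ 9.8847e+10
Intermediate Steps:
k(K) = 9 + K
A(G, U) = 1/(9 + G + U) (A(G, U) = 1/((9 + U) + G) = 1/(9 + G + U))
(311549 + A(493, 613))*(469124 - 151847) = (311549 + 1/(9 + 493 + 613))*(469124 - 151847) = (311549 + 1/1115)*317277 = (347377136/1115)*317277 = 110214775578672/1115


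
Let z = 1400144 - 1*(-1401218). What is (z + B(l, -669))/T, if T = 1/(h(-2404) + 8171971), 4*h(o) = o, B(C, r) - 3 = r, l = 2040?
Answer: 22885523273520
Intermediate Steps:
B(C, r) = 3 + r
h(o) = o/4
z = 2801362 (z = 1400144 + 1401218 = 2801362)
T = 1/8171370 (T = 1/((¼)*(-2404) + 8171971) = 1/(-601 + 8171971) = 1/8171370 ≈ 1.2238e-7)
(z + B(l, -669))/T = (2801362 + (3 - 669))/(1/8171370) = (2801362 - 666)*8171370 = 2800696*8171370 = 22885523273520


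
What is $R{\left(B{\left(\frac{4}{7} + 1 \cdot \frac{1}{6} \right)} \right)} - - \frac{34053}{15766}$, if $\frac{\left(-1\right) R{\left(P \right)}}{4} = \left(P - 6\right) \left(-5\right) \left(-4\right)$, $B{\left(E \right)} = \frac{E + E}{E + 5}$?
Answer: $\frac{1753818293}{3799606} \approx 461.58$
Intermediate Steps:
$B{\left(E \right)} = \frac{2 E}{5 + E}$
$R{\left(P \right)} = 480 - 80 P$ ($R{\left(P \right)} = - 4 \left(P - 6\right) \left(-5\right) \left(-4\right) = - 4 \left(-6 + P\right) \left(-5\right) \left(-4\right) = - 4 \left(30 - 5 P\right) \left(-4\right) = - 4 \left(-120 + 20 P\right) = 480 - 80 P$)
$R{\left(B{\left(\frac{4}{7} + 1 \cdot \frac{1}{6} \right)} \right)} - - \frac{34053}{15766} = \left(480 - 80 \frac{2 \left(\frac{4}{7} + 1 \cdot \frac{1}{6}\right)}{5 + \left(\frac{4}{7} + 1 \cdot \frac{1}{6}\right)}\right) - - \frac{34053}{15766} = \left(480 - 80 \frac{2 \left(4 \cdot \frac{1}{7} + 1 \cdot \frac{1}{6}\right)}{5 + \left(4 \cdot \frac{1}{7} + 1 \cdot \frac{1}{6}\right)}\right) - \left(-34053\right) \frac{1}{15766} = \left(480 - 80 \frac{2 \left(\frac{4}{7} + \frac{1}{6}\right)}{5 + \left(\frac{4}{7} + \frac{1}{6}\right)}\right) - - \frac{34053}{15766} = \left(480 - 80 \cdot 2 \cdot \frac{31}{42} \frac{1}{5 + \frac{31}{42}}\right) + \frac{34053}{15766} = \left(480 - 80 \cdot 2 \cdot \frac{31}{42} \frac{1}{\frac{241}{42}}\right) + \frac{34053}{15766} = \left(480 - 80 \cdot 2 \cdot \frac{31}{42} \cdot \frac{42}{241}\right) + \frac{34053}{15766} = \left(480 - \frac{4960}{241}\right) + \frac{34053}{15766} = \frac{110720}{241} + \frac{34053}{15766} = \frac{1753818293}{3799606}$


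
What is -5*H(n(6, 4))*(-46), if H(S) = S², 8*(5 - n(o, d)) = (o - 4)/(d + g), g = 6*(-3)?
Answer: 9080515/1568 ≈ 5791.1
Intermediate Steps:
g = -18
n(o, d) = 5 - (-4 + o)/(8*(-18 + d)) (n(o, d) = 5 - (o - 4)/(8*(d - 18)) = 5 - (-4 + o)/(8*(-18 + d)))
-5*H(n(6, 4))*(-46) = -5*(-716 - 1*6 + 40*4)²/(64*(-18 + 4)²)*(-46) = -5*(-716 - 6 + 160)²/12544*(-46) = -5*((⅛)*(-1/14)*(-562))²*(-46) = -5*(281/56)²*(-46) = -5*78961/3136*(-46) = -394805/3136*(-46) = 9080515/1568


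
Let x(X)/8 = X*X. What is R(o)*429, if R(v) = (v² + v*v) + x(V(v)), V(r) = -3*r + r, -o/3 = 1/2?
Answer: 65637/2 ≈ 32819.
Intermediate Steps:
o = -3/2 ≈ -1.5000
V(r) = -2*r
x(X) = 8*X² (x(X) = 8*(X*X) = 8*X²)
R(v) = 34*v² (R(v) = (v² + v*v) + 8*(-2*v)² = (v² + v²) + 8*(4*v²) = 2*v² + 32*v² = 34*v²)
R(o)*429 = (34*(-3/2)²)*429 = (34*(9/4))*429 = (153/2)*429 = 65637/2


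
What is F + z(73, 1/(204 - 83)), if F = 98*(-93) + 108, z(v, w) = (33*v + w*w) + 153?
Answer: -94346603/14641 ≈ -6444.0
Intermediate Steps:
z(v, w) = 153 + w² + 33*v (z(v, w) = (33*v + w²) + 153 = (w² + 33*v) + 153 = 153 + w² + 33*v)
F = -9006 (F = -9114 + 108 = -9006)
F + z(73, 1/(204 - 83)) = -9006 + (153 + (1/(204 - 83))² + 33*73) = -9006 + (153 + (1/121)² + 2409) = -9006 + (153 + 1/14641 + 2409) = -9006 + 37510243/14641 = -94346603/14641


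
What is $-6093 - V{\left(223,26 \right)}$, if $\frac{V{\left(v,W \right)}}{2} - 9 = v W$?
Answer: $-17707$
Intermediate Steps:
$V{\left(v,W \right)} = 18 + 2 W v$ ($V{\left(v,W \right)} = 18 + 2 v W = 18 + 2 W v$)
$-6093 - V{\left(223,26 \right)} = -6093 - \left(18 + 2 \cdot 26 \cdot 223\right) = -6093 - \left(18 + 11596\right) = -6093 - 11614 = -17707$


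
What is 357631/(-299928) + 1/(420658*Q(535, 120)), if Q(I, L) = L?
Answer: -250733897831/210278521040 ≈ -1.1924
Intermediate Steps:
357631/(-299928) + 1/(420658*Q(535, 120)) = 357631/(-299928) + 1/(420658*120) = 357631*(-1/299928) + (1/420658)*(1/120) = -357631/299928 + 1/50478960 = -250733897831/210278521040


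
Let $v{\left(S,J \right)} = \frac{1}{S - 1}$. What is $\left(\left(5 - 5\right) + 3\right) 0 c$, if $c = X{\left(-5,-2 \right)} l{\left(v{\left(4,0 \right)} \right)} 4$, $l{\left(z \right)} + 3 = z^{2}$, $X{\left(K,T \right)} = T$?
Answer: $0$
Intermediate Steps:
$v{\left(S,J \right)} = \frac{1}{-1 + S}$
$l{\left(z \right)} = -3 + z^{2}$
$c = \frac{208}{9}$ ($c = - 2 \left(-3 + \left(\frac{1}{-1 + 4}\right)^{2}\right) 4 = - 2 \left(-3 + \left(\frac{1}{3}\right)^{2}\right) 4 = - 2 \left(-3 + \frac{1}{9}\right) 4 = \left(-2\right) \left(- \frac{26}{9}\right) 4 = \frac{52}{9} \cdot 4 = \frac{208}{9} \approx 23.111$)
$\left(\left(5 - 5\right) + 3\right) 0 c = \left(\left(5 - 5\right) + 3\right) 0 \cdot \frac{208}{9} = \left(0 + 3\right) 0 \cdot \frac{208}{9} = 3 \cdot 0 \cdot \frac{208}{9} = 0 \cdot \frac{208}{9} = 0$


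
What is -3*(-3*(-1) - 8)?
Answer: 15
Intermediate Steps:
-3*(-3*(-1) - 8) = -3*(3 - 8) = -3*(-5) = 15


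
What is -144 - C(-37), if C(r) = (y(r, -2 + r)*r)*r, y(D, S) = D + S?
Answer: 103900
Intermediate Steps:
C(r) = r²*(-2 + 2*r) (C(r) = ((r + (-2 + r))*r)*r = ((-2 + 2*r)*r)*r = (r*(-2 + 2*r))*r = r²*(-2 + 2*r))
-144 - C(-37) = -144 - 2*(-37)²*(-1 - 37) = -144 - 2*1369*(-38) = -144 - 1*(-104044) = -144 + 104044 = 103900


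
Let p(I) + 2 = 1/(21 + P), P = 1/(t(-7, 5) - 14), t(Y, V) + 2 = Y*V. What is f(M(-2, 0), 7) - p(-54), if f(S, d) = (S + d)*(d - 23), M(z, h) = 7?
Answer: -237591/1070 ≈ -222.05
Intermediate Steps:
t(Y, V) = -2 + V*Y (t(Y, V) = -2 + Y*V = -2 + V*Y)
P = -1/51 (P = 1/((-2 + 5*(-7)) - 14) = 1/((-2 - 35) - 14) = 1/(-37 - 14) = 1/(-51) = -1/51 ≈ -0.019608)
f(S, d) = (-23 + d)*(S + d) (f(S, d) = (S + d)*(-23 + d) = (-23 + d)*(S + d))
p(I) = -2089/1070 (p(I) = -2 + 1/(21 - 1/51) = -2 + 1/(1070/51) = -2 + 51/1070 = -2089/1070)
f(M(-2, 0), 7) - p(-54) = (7² - 23*7 - 23*7 + 7*7) - 1*(-2089/1070) = (49 - 161 - 161 + 49) + 2089/1070 = -224 + 2089/1070 = -237591/1070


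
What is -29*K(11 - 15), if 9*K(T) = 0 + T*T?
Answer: -464/9 ≈ -51.556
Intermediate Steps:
K(T) = T²/9 (K(T) = (0 + T*T)/9 = (0 + T²)/9 = T²/9)
-29*K(11 - 15) = -29*(11 - 15)²/9 = -29*(-4)²/9 = -29*16/9 = -464/9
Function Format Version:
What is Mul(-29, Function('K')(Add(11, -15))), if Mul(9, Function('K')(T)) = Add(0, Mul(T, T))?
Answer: Rational(-464, 9) ≈ -51.556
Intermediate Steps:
Function('K')(T) = Mul(Rational(1, 9), Pow(T, 2)) (Function('K')(T) = Mul(Rational(1, 9), Add(0, Mul(T, T))) = Mul(Rational(1, 9), Add(0, Pow(T, 2))) = Mul(Rational(1, 9), Pow(T, 2)))
Mul(-29, Function('K')(Add(11, -15))) = Mul(-29, Mul(Rational(1, 9), Pow(Add(11, -15), 2))) = Mul(-29, Mul(Rational(1, 9), Pow(-4, 2))) = Mul(-29, Mul(Rational(1, 9), 16)) = Mul(-29, Rational(16, 9)) = Rational(-464, 9)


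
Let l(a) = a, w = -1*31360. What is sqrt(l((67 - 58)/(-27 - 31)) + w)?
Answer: I*sqrt(105495562)/58 ≈ 177.09*I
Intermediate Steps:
w = -31360
sqrt(l((67 - 58)/(-27 - 31)) + w) = sqrt((67 - 58)/(-27 - 31) - 31360) = sqrt(9/(-58) - 31360) = sqrt(9*(-1/58) - 31360) = sqrt(-9/58 - 31360) = sqrt(-1818889/58) = I*sqrt(105495562)/58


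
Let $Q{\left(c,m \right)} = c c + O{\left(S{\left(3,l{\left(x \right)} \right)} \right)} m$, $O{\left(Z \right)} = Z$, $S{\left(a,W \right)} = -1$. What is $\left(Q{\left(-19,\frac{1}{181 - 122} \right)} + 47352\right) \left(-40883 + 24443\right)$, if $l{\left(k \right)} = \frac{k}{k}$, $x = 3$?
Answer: $- \frac{46279685040}{59} \approx -7.844 \cdot 10^{8}$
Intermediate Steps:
$l{\left(k \right)} = 1$
$Q{\left(c,m \right)} = c^{2} - m$ ($Q{\left(c,m \right)} = c c - m = c^{2} - m$)
$\left(Q{\left(-19,\frac{1}{181 - 122} \right)} + 47352\right) \left(-40883 + 24443\right) = \left(\left(\left(-19\right)^{2} - \frac{1}{181 - 122}\right) + 47352\right) \left(-40883 + 24443\right) = \left(\left(361 - \frac{1}{59}\right) + 47352\right) \left(-16440\right) = \left(\frac{21298}{59} + 47352\right) \left(-16440\right) = \frac{2815066}{59} \left(-16440\right) = - \frac{46279685040}{59}$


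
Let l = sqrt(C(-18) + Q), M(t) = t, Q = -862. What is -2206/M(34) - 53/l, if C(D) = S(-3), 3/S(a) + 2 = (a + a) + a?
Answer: -1103/17 + 53*I*sqrt(104335)/9485 ≈ -64.882 + 1.8049*I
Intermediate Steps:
S(a) = 3/(-2 + 3*a) (S(a) = 3/(-2 + ((a + a) + a)) = 3/(-2 + (2*a + a)) = 3/(-2 + 3*a))
C(D) = -3/11 (C(D) = 3/(-2 + 3*(-3)) = 3/(-2 - 9) = 3/(-11) = 3*(-1/11) = -3/11)
l = I*sqrt(104335)/11 (l = sqrt(-3/11 - 862) = sqrt(-9485/11) = I*sqrt(104335)/11 ≈ 29.364*I)
-2206/M(34) - 53/l = -2206/34 - 53*(-I*sqrt(104335)/9485) = -2206*1/34 - (-53)*I*sqrt(104335)/9485 = -1103/17 + 53*I*sqrt(104335)/9485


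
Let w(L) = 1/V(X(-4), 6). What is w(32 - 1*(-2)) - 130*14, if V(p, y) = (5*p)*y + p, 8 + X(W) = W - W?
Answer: -451361/248 ≈ -1820.0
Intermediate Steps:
X(W) = -8 (X(W) = -8 + (W - W) = -8 + 0 = -8)
V(p, y) = p + 5*p*y (V(p, y) = 5*p*y + p = p + 5*p*y)
w(L) = -1/248 (w(L) = 1/(-8*(1 + 5*6)) = 1/(-8*(1 + 30)) = 1/(-8*31) = 1/(-248) = -1/248)
w(32 - 1*(-2)) - 130*14 = -1/248 - 130*14 = -1/248 - 1*1820 = -1/248 - 1820 = -451361/248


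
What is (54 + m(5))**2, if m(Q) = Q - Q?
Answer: 2916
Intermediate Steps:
m(Q) = 0
(54 + m(5))**2 = (54 + 0)**2 = 54**2 = 2916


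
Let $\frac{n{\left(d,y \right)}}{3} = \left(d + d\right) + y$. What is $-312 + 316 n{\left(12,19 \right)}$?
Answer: $40452$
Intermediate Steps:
$n{\left(d,y \right)} = 3 y + 6 d$ ($n{\left(d,y \right)} = 3 \left(\left(d + d\right) + y\right) = 3 \left(2 d + y\right) = 3 \left(y + 2 d\right) = 3 y + 6 d$)
$-312 + 316 n{\left(12,19 \right)} = -312 + 316 \left(3 \cdot 19 + 6 \cdot 12\right) = -312 + 316 \left(57 + 72\right) = -312 + 316 \cdot 129 = -312 + 40764 = 40452$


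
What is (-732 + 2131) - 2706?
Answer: -1307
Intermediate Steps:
(-732 + 2131) - 2706 = 1399 - 2706 = -1307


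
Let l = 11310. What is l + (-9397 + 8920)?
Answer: 10833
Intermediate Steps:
l + (-9397 + 8920) = 11310 + (-9397 + 8920) = 11310 - 477 = 10833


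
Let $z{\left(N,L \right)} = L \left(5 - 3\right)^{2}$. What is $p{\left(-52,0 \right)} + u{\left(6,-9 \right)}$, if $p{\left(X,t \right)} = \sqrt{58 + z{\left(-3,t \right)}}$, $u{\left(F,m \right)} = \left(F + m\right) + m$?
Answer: $-12 + \sqrt{58} \approx -4.3842$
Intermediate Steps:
$u{\left(F,m \right)} = F + 2 m$
$z{\left(N,L \right)} = 4 L$ ($z{\left(N,L \right)} = L 2^{2} = L 4 = 4 L$)
$p{\left(X,t \right)} = \sqrt{58 + 4 t}$
$p{\left(-52,0 \right)} + u{\left(6,-9 \right)} = \sqrt{58 + 4 \cdot 0} + \left(6 + 2 \left(-9\right)\right) = \sqrt{58 + 0} + \left(6 - 18\right) = \sqrt{58} - 12 = -12 + \sqrt{58}$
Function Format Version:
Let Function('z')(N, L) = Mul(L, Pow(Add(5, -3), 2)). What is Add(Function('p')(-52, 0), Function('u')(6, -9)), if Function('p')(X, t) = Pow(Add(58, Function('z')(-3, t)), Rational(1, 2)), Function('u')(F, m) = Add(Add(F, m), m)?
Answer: Add(-12, Pow(58, Rational(1, 2))) ≈ -4.3842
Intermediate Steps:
Function('u')(F, m) = Add(F, Mul(2, m))
Function('z')(N, L) = Mul(4, L) (Function('z')(N, L) = Mul(L, Pow(2, 2)) = Mul(L, 4) = Mul(4, L))
Function('p')(X, t) = Pow(Add(58, Mul(4, t)), Rational(1, 2))
Add(Function('p')(-52, 0), Function('u')(6, -9)) = Add(Pow(Add(58, Mul(4, 0)), Rational(1, 2)), Add(6, Mul(2, -9))) = Add(Pow(Add(58, 0), Rational(1, 2)), Add(6, -18)) = Add(Pow(58, Rational(1, 2)), -12) = Add(-12, Pow(58, Rational(1, 2)))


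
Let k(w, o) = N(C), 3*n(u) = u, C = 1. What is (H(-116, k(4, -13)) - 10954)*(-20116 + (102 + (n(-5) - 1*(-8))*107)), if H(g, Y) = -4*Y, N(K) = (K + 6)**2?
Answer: 646800350/3 ≈ 2.1560e+8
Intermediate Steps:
n(u) = u/3
N(K) = (6 + K)**2
k(w, o) = 49 (k(w, o) = (6 + 1)**2 = 7**2 = 49)
(H(-116, k(4, -13)) - 10954)*(-20116 + (102 + (n(-5) - 1*(-8))*107)) = (-4*49 - 10954)*(-20116 + (102 + ((1/3)*(-5) - 1*(-8))*107)) = (-196 - 10954)*(-20116 + (102 + (-5/3 + 8)*107)) = -11150*(-20116 + (102 + (19/3)*107)) = -11150*(-20116 + (102 + 2033/3)) = -11150*(-20116 + 2339/3) = -11150*(-58009/3) = 646800350/3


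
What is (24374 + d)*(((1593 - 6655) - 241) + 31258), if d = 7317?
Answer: 822539905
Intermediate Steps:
(24374 + d)*(((1593 - 6655) - 241) + 31258) = (24374 + 7317)*(((1593 - 6655) - 241) + 31258) = 31691*((-5062 - 241) + 31258) = 31691*(-5303 + 31258) = 31691*25955 = 822539905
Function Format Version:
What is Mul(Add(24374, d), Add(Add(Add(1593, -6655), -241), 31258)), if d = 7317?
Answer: 822539905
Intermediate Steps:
Mul(Add(24374, d), Add(Add(Add(1593, -6655), -241), 31258)) = Mul(Add(24374, 7317), Add(Add(Add(1593, -6655), -241), 31258)) = Mul(31691, Add(Add(-5062, -241), 31258)) = Mul(31691, Add(-5303, 31258)) = Mul(31691, 25955) = 822539905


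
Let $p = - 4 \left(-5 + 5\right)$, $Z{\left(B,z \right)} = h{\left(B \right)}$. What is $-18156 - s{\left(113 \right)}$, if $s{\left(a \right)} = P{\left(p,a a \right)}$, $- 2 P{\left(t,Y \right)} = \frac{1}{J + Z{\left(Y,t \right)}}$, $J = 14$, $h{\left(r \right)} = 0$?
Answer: $- \frac{508367}{28} \approx -18156.0$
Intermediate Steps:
$Z{\left(B,z \right)} = 0$
$p = 0$ ($p = \left(-4\right) 0 = 0$)
$P{\left(t,Y \right)} = - \frac{1}{28}$ ($P{\left(t,Y \right)} = - \frac{1}{2 \left(14 + 0\right)} = - \frac{1}{2 \cdot 14} = \left(- \frac{1}{2}\right) \frac{1}{14} = - \frac{1}{28}$)
$s{\left(a \right)} = - \frac{1}{28}$
$-18156 - s{\left(113 \right)} = -18156 - - \frac{1}{28} = -18156 + \frac{1}{28} = - \frac{508367}{28}$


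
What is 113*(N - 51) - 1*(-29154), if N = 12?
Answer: 24747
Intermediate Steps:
113*(N - 51) - 1*(-29154) = 113*(12 - 51) - 1*(-29154) = 113*(-39) + 29154 = -4407 + 29154 = 24747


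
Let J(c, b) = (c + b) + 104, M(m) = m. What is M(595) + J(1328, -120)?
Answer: 1907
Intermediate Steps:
J(c, b) = 104 + b + c (J(c, b) = (b + c) + 104 = 104 + b + c)
M(595) + J(1328, -120) = 595 + (104 - 120 + 1328) = 595 + 1312 = 1907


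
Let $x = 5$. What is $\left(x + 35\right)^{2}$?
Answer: $1600$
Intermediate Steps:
$\left(x + 35\right)^{2} = \left(5 + 35\right)^{2} = 40^{2} = 1600$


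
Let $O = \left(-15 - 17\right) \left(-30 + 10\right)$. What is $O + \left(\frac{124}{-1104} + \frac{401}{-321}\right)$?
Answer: $\frac{6286757}{9844} \approx 638.64$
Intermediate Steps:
$O = 640$ ($O = \left(-15 - 17\right) \left(-20\right) = \left(-32\right) \left(-20\right) = 640$)
$O + \left(\frac{124}{-1104} + \frac{401}{-321}\right) = 640 + \left(\frac{124}{-1104} + \frac{401}{-321}\right) = 640 + \left(124 \left(- \frac{1}{1104}\right) + 401 \left(- \frac{1}{321}\right)\right) = 640 - \frac{13403}{9844} = \frac{6286757}{9844}$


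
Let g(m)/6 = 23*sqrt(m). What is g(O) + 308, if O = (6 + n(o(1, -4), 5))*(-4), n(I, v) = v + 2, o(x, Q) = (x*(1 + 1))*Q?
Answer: 308 + 276*I*sqrt(13) ≈ 308.0 + 995.13*I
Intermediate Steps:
o(x, Q) = 2*Q*x (o(x, Q) = (x*2)*Q = (2*x)*Q = 2*Q*x)
n(I, v) = 2 + v
O = -52 (O = (6 + (2 + 5))*(-4) = (6 + 7)*(-4) = 13*(-4) = -52)
g(m) = 138*sqrt(m) (g(m) = 6*(23*sqrt(m)) = 138*sqrt(m))
g(O) + 308 = 138*sqrt(-52) + 308 = 138*(2*I*sqrt(13)) + 308 = 276*I*sqrt(13) + 308 = 308 + 276*I*sqrt(13)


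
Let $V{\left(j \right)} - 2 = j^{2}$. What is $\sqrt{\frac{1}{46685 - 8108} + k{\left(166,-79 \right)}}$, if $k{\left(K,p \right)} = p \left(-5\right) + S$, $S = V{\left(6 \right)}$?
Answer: $\frac{\sqrt{644384112834}}{38577} \approx 20.809$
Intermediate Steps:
$V{\left(j \right)} = 2 + j^{2}$
$S = 38$ ($S = 2 + 6^{2} = 2 + 36 = 38$)
$k{\left(K,p \right)} = 38 - 5 p$ ($k{\left(K,p \right)} = p \left(-5\right) + 38 = - 5 p + 38 = 38 - 5 p$)
$\sqrt{\frac{1}{46685 - 8108} + k{\left(166,-79 \right)}} = \sqrt{\frac{1}{46685 - 8108} + \left(38 - -395\right)} = \sqrt{\frac{1}{38577} + \left(38 + 395\right)} = \sqrt{\frac{1}{38577} + 433} = \sqrt{\frac{16703842}{38577}} = \frac{\sqrt{644384112834}}{38577}$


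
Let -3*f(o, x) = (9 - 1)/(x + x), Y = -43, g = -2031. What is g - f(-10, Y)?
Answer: -262003/129 ≈ -2031.0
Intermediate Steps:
f(o, x) = -4/(3*x) (f(o, x) = -(9 - 1)/(3*(x + x)) = -8/(3*(2*x)) = -8*1/(2*x)/3 = -4/(3*x))
g - f(-10, Y) = -2031 - (-4)/(3*(-43)) = -2031 - (-4)*(-1)/(3*43) = -2031 - 1*4/129 = -2031 - 4/129 = -262003/129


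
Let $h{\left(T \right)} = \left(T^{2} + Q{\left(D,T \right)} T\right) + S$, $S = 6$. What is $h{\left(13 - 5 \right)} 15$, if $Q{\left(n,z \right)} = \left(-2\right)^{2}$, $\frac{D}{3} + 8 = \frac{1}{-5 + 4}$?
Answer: $1530$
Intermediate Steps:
$D = -27$ ($D = -24 + \frac{3}{-5 + 4} = -24 + \frac{3}{-1} = -24 + 3 \left(-1\right) = -24 - 3 = -27$)
$Q{\left(n,z \right)} = 4$
$h{\left(T \right)} = 6 + T^{2} + 4 T$ ($h{\left(T \right)} = \left(T^{2} + 4 T\right) + 6 = 6 + T^{2} + 4 T$)
$h{\left(13 - 5 \right)} 15 = \left(6 + \left(13 - 5\right)^{2} + 4 \left(13 - 5\right)\right) 15 = \left(6 + 8^{2} + 4 \cdot 8\right) 15 = \left(6 + 64 + 32\right) 15 = 102 \cdot 15 = 1530$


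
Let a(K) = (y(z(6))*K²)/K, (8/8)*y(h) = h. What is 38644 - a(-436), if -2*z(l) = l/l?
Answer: 38426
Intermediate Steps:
z(l) = -½ (z(l) = -l/(2*l) = -½*1 = -½)
y(h) = h
a(K) = -K/2 (a(K) = (-K²/2)/K = -K/2)
38644 - a(-436) = 38644 - (-1)*(-436)/2 = 38644 - 1*218 = 38644 - 218 = 38426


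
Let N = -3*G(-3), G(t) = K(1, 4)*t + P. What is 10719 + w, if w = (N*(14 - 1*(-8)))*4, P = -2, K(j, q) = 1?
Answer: 12039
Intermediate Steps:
G(t) = -2 + t (G(t) = 1*t - 2 = t - 2 = -2 + t)
N = 15 (N = -3*(-2 - 3) = -3*(-5) = 15)
w = 1320 (w = (15*(14 - 1*(-8)))*4 = (15*(14 + 8))*4 = (15*22)*4 = 330*4 = 1320)
10719 + w = 10719 + 1320 = 12039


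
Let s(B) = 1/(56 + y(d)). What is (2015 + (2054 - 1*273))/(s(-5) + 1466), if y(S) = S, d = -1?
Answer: 208780/80631 ≈ 2.5893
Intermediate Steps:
s(B) = 1/55 (s(B) = 1/(56 - 1) = 1/55)
(2015 + (2054 - 1*273))/(s(-5) + 1466) = (2015 + (2054 - 1*273))/(1/55 + 1466) = (2015 + (2054 - 273))/(80631/55) = (2015 + 1781)*(55/80631) = 3796*(55/80631) = 208780/80631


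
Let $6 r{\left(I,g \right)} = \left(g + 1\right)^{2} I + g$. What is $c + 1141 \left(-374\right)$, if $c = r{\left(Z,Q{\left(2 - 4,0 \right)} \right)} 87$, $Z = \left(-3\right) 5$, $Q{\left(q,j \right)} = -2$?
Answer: $- \frac{853961}{2} \approx -4.2698 \cdot 10^{5}$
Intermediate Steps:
$Z = -15$
$r{\left(I,g \right)} = \frac{g}{6} + \frac{I \left(1 + g\right)^{2}}{6}$ ($r{\left(I,g \right)} = \frac{\left(g + 1\right)^{2} I + g}{6} = \frac{\left(1 + g\right)^{2} I + g}{6} = \frac{I \left(1 + g\right)^{2} + g}{6} = \frac{g + I \left(1 + g\right)^{2}}{6} = \frac{g}{6} + \frac{I \left(1 + g\right)^{2}}{6}$)
$c = - \frac{493}{2}$ ($c = \left(\frac{1}{6} \left(-2\right) + \frac{1}{6} \left(-15\right) \left(1 - 2\right)^{2}\right) 87 = \left(- \frac{1}{3} + \frac{1}{6} \left(-15\right) \left(-1\right)^{2}\right) 87 = \left(- \frac{1}{3} + \frac{1}{6} \left(-15\right) 1\right) 87 = \left(- \frac{1}{3} - \frac{5}{2}\right) 87 = \left(- \frac{17}{6}\right) 87 = - \frac{493}{2} \approx -246.5$)
$c + 1141 \left(-374\right) = - \frac{493}{2} + 1141 \left(-374\right) = - \frac{493}{2} - 426734 = - \frac{853961}{2}$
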